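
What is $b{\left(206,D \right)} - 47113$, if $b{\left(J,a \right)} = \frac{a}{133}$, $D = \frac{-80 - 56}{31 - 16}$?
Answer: $- \frac{93990571}{1995} \approx -47113.0$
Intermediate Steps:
$D = - \frac{136}{15} \approx -9.0667$
$b{\left(J,a \right)} = \frac{a}{133}$ ($b{\left(J,a \right)} = a \frac{1}{133} = \frac{a}{133}$)
$b{\left(206,D \right)} - 47113 = \frac{1}{133} \left(- \frac{136}{15}\right) - 47113 = - \frac{136}{1995} - 47113 = - \frac{93990571}{1995}$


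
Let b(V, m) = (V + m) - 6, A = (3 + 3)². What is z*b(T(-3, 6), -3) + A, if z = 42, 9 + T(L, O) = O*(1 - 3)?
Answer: -1224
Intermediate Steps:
T(L, O) = -9 - 2*O (T(L, O) = -9 + O*(1 - 3) = -9 + O*(-2) = -9 - 2*O)
A = 36 (A = 6² = 36)
b(V, m) = -6 + V + m
z*b(T(-3, 6), -3) + A = 42*(-6 + (-9 - 2*6) - 3) + 36 = 42*(-6 + (-9 - 12) - 3) + 36 = 42*(-6 - 21 - 3) + 36 = 42*(-30) + 36 = -1260 + 36 = -1224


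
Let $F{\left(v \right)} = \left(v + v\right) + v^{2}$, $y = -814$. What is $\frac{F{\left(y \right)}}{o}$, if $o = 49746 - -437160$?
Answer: $\frac{47212}{34779} \approx 1.3575$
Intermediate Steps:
$F{\left(v \right)} = v^{2} + 2 v$ ($F{\left(v \right)} = 2 v + v^{2} = v^{2} + 2 v$)
$o = 486906$ ($o = 49746 + 437160 = 486906$)
$\frac{F{\left(y \right)}}{o} = \frac{\left(-814\right) \left(2 - 814\right)}{486906} = \left(-814\right) \left(-812\right) \frac{1}{486906} = 660968 \cdot \frac{1}{486906} = \frac{47212}{34779}$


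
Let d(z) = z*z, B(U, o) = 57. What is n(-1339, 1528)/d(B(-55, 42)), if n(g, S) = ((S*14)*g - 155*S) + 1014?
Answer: -28879714/3249 ≈ -8888.8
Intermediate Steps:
n(g, S) = 1014 - 155*S + 14*S*g (n(g, S) = ((14*S)*g - 155*S) + 1014 = (14*S*g - 155*S) + 1014 = (-155*S + 14*S*g) + 1014 = 1014 - 155*S + 14*S*g)
d(z) = z²
n(-1339, 1528)/d(B(-55, 42)) = (1014 - 155*1528 + 14*1528*(-1339))/(57²) = (1014 - 236840 - 28643888)/3249 = -28879714*1/3249 = -28879714/3249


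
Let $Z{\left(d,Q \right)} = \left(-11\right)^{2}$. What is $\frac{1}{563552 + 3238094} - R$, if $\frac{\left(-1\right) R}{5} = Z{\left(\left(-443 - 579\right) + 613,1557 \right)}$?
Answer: $\frac{2299995831}{3801646} \approx 605.0$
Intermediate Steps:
$Z{\left(d,Q \right)} = 121$
$R = -605$ ($R = \left(-5\right) 121 = -605$)
$\frac{1}{563552 + 3238094} - R = \frac{1}{563552 + 3238094} - -605 = \frac{1}{3801646} + 605 = \frac{2299995831}{3801646}$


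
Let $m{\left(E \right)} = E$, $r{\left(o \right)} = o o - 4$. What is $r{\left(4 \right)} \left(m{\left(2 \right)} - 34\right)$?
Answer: $-384$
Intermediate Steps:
$r{\left(o \right)} = -4 + o^{2}$ ($r{\left(o \right)} = o^{2} - 4 = -4 + o^{2}$)
$r{\left(4 \right)} \left(m{\left(2 \right)} - 34\right) = \left(-4 + 4^{2}\right) \left(2 - 34\right) = \left(-4 + 16\right) \left(-32\right) = 12 \left(-32\right) = -384$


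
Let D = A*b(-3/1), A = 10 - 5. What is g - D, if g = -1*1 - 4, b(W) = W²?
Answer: -50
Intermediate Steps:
A = 5
D = 45 (D = 5*(-3/1)² = 5*(-3*1)² = 5*(-3)² = 5*9 = 45)
g = -5 (g = -1 - 4 = -5)
g - D = -5 - 1*45 = -5 - 45 = -50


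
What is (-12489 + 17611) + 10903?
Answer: 16025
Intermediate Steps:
(-12489 + 17611) + 10903 = 5122 + 10903 = 16025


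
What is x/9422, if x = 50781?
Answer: 50781/9422 ≈ 5.3896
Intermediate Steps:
x/9422 = 50781/9422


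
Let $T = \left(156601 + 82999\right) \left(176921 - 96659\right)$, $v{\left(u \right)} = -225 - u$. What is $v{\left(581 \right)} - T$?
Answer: $-19230776006$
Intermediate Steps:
$T = 19230775200$ ($T = 239600 \cdot 80262 = 19230775200$)
$v{\left(581 \right)} - T = \left(-225 - 581\right) - 19230775200 = -806 - 19230775200 = -19230776006$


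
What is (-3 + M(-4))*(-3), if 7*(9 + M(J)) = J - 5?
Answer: 279/7 ≈ 39.857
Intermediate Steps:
M(J) = -68/7 + J/7 (M(J) = -9 + (J - 5)/7 = -9 + (-5 + J)/7 = -9 + (-5/7 + J/7) = -68/7 + J/7)
(-3 + M(-4))*(-3) = (-3 + (-68/7 + (⅐)*(-4)))*(-3) = (-3 + (-68/7 - 4/7))*(-3) = (-3 - 72/7)*(-3) = -93/7*(-3) = 279/7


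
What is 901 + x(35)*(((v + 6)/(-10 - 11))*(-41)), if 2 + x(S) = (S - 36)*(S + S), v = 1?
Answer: -83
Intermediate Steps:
x(S) = -2 + 2*S*(-36 + S) (x(S) = -2 + (S - 36)*(S + S) = -2 + (-36 + S)*(2*S) = -2 + 2*S*(-36 + S))
901 + x(35)*(((v + 6)/(-10 - 11))*(-41)) = 901 + (-2 - 72*35 + 2*35²)*(((1 + 6)/(-10 - 11))*(-41)) = 901 + (-2 - 2520 + 2*1225)*((7/(-21))*(-41)) = 901 + (-2 - 2520 + 2450)*((7*(-1/21))*(-41)) = 901 - (-24)*(-41) = 901 - 72*41/3 = 901 - 984 = -83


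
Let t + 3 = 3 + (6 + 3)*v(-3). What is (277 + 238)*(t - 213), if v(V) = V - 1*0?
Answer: -123600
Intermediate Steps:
v(V) = V (v(V) = V + 0 = V)
t = -27 (t = -3 + (3 + (6 + 3)*(-3)) = -3 + (3 + 9*(-3)) = -3 + (3 - 27) = -3 - 24 = -27)
(277 + 238)*(t - 213) = (277 + 238)*(-27 - 213) = 515*(-240) = -123600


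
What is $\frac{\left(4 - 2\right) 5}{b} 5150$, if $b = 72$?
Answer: $\frac{12875}{18} \approx 715.28$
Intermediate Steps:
$\frac{\left(4 - 2\right) 5}{b} 5150 = \frac{\left(4 - 2\right) 5}{72} \cdot 5150 = 2 \cdot 5 \cdot \frac{1}{72} \cdot 5150 = 10 \cdot \frac{1}{72} \cdot 5150 = \frac{5}{36} \cdot 5150 = \frac{12875}{18}$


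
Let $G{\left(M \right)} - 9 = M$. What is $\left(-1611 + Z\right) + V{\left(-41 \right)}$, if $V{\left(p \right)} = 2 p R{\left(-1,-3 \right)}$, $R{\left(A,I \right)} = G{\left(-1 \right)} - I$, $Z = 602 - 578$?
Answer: $-2489$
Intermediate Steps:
$G{\left(M \right)} = 9 + M$
$Z = 24$
$R{\left(A,I \right)} = 8 - I$ ($R{\left(A,I \right)} = \left(9 - 1\right) - I = 8 - I$)
$V{\left(p \right)} = 22 p$ ($V{\left(p \right)} = 2 p \left(8 - -3\right) = 2 p \left(8 + 3\right) = 2 p 11 = 22 p$)
$\left(-1611 + Z\right) + V{\left(-41 \right)} = \left(-1611 + 24\right) + 22 \left(-41\right) = -1587 - 902 = -2489$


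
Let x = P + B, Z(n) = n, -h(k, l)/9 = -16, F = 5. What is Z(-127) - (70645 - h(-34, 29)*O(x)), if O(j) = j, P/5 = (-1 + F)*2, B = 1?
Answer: -64868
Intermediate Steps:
P = 40 (P = 5*((-1 + 5)*2) = 5*(4*2) = 5*8 = 40)
h(k, l) = 144 (h(k, l) = -9*(-16) = 144)
x = 41 (x = 40 + 1 = 41)
Z(-127) - (70645 - h(-34, 29)*O(x)) = -127 - (70645 - 144*41) = -127 - (70645 - 1*5904) = -127 - (70645 - 5904) = -127 - 1*64741 = -127 - 64741 = -64868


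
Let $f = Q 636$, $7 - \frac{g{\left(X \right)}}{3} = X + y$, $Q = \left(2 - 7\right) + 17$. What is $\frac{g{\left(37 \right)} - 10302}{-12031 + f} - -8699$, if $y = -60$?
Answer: $\frac{38277113}{4399} \approx 8701.3$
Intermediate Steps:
$Q = 12$ ($Q = -5 + 17 = 12$)
$g{\left(X \right)} = 201 - 3 X$ ($g{\left(X \right)} = 21 - 3 \left(X - 60\right) = 21 - 3 \left(-60 + X\right) = 21 - \left(-180 + 3 X\right) = 201 - 3 X$)
$f = 7632$ ($f = 12 \cdot 636 = 7632$)
$\frac{g{\left(37 \right)} - 10302}{-12031 + f} - -8699 = \frac{\left(201 - 111\right) - 10302}{-12031 + 7632} - -8699 = \frac{\left(201 - 111\right) - 10302}{-4399} + 8699 = \left(90 - 10302\right) \left(- \frac{1}{4399}\right) + 8699 = \left(-10212\right) \left(- \frac{1}{4399}\right) + 8699 = \frac{10212}{4399} + 8699 = \frac{38277113}{4399}$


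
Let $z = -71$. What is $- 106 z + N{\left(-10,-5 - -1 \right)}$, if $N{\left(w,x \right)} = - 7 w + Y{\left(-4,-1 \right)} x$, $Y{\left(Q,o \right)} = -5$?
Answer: $7616$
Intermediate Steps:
$N{\left(w,x \right)} = - 7 w - 5 x$
$- 106 z + N{\left(-10,-5 - -1 \right)} = \left(-106\right) \left(-71\right) - \left(-70 + 5 \left(-5 - -1\right)\right) = 7526 + \left(70 - 5 \left(-5 + 1\right)\right) = 7526 + \left(70 - -20\right) = 7526 + \left(70 + 20\right) = 7526 + 90 = 7616$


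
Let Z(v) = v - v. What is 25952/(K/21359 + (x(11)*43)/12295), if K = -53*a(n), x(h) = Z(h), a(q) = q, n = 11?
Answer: -10458656/11 ≈ -9.5079e+5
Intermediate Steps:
Z(v) = 0
x(h) = 0
K = -583 (K = -53*11 = -583)
25952/(K/21359 + (x(11)*43)/12295) = 25952/(-583/21359 + (0*43)/12295) = 25952/(-583*1/21359 + 0*(1/12295)) = 25952/(-11/403 + 0) = 25952/(-11/403) = 25952*(-403/11) = -10458656/11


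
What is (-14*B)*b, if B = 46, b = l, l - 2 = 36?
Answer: -24472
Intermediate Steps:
l = 38 (l = 2 + 36 = 38)
b = 38
(-14*B)*b = -14*46*38 = -644*38 = -24472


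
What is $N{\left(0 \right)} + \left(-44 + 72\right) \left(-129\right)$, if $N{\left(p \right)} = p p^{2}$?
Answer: $-3612$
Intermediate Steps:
$N{\left(p \right)} = p^{3}$
$N{\left(0 \right)} + \left(-44 + 72\right) \left(-129\right) = 0^{3} + \left(-44 + 72\right) \left(-129\right) = 0 + 28 \left(-129\right) = 0 - 3612 = -3612$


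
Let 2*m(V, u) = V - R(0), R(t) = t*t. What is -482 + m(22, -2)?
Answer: -471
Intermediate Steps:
R(t) = t**2
m(V, u) = V/2 (m(V, u) = (V - 1*0**2)/2 = (V - 1*0)/2 = (V + 0)/2 = V/2)
-482 + m(22, -2) = -482 + (1/2)*22 = -482 + 11 = -471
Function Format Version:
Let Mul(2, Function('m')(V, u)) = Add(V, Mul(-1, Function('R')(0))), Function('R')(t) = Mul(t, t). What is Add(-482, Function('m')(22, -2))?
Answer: -471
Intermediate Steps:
Function('R')(t) = Pow(t, 2)
Function('m')(V, u) = Mul(Rational(1, 2), V) (Function('m')(V, u) = Mul(Rational(1, 2), Add(V, Mul(-1, Pow(0, 2)))) = Mul(Rational(1, 2), Add(V, Mul(-1, 0))) = Mul(Rational(1, 2), Add(V, 0)) = Mul(Rational(1, 2), V))
Add(-482, Function('m')(22, -2)) = Add(-482, Mul(Rational(1, 2), 22)) = Add(-482, 11) = -471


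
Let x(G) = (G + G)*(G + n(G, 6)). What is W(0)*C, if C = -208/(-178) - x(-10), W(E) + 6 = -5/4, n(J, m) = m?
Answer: 50866/89 ≈ 571.53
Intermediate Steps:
W(E) = -29/4 (W(E) = -6 - 5/4 = -29/4)
x(G) = 2*G*(6 + G) (x(G) = (G + G)*(G + 6) = (2*G)*(6 + G) = 2*G*(6 + G))
C = -7016/89 (C = -208/(-178) - 2*(-10)*(6 - 10) = -208*(-1/178) - 2*(-10)*(-4) = 104/89 - 1*80 = 104/89 - 80 = -7016/89 ≈ -78.831)
W(0)*C = -29/4*(-7016/89) = 50866/89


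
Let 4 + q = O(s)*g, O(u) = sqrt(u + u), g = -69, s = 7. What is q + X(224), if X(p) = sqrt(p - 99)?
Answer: -4 - 69*sqrt(14) + 5*sqrt(5) ≈ -250.99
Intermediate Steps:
X(p) = sqrt(-99 + p)
O(u) = sqrt(2)*sqrt(u) (O(u) = sqrt(2*u) = sqrt(2)*sqrt(u))
q = -4 - 69*sqrt(14) (q = -4 + (sqrt(2)*sqrt(7))*(-69) = -4 + sqrt(14)*(-69) = -4 - 69*sqrt(14) ≈ -262.17)
q + X(224) = (-4 - 69*sqrt(14)) + sqrt(-99 + 224) = (-4 - 69*sqrt(14)) + sqrt(125) = (-4 - 69*sqrt(14)) + 5*sqrt(5) = -4 - 69*sqrt(14) + 5*sqrt(5)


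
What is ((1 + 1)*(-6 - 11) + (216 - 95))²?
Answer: 7569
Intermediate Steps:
((1 + 1)*(-6 - 11) + (216 - 95))² = (2*(-17) + 121)² = (-34 + 121)² = 87² = 7569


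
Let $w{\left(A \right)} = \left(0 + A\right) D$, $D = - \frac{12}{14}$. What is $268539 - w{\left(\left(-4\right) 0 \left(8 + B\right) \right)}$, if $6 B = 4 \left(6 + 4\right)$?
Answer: $268539$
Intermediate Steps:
$B = \frac{20}{3}$ ($B = \frac{4 \left(6 + 4\right)}{6} = \frac{4 \cdot 10}{6} = \frac{1}{6} \cdot 40 = \frac{20}{3} \approx 6.6667$)
$D = - \frac{6}{7}$ ($D = \left(-12\right) \frac{1}{14} = - \frac{6}{7} \approx -0.85714$)
$w{\left(A \right)} = - \frac{6 A}{7}$ ($w{\left(A \right)} = \left(0 + A\right) \left(- \frac{6}{7}\right) = A \left(- \frac{6}{7}\right) = - \frac{6 A}{7}$)
$268539 - w{\left(\left(-4\right) 0 \left(8 + B\right) \right)} = 268539 - - \frac{6 \left(-4\right) 0 \left(8 + \frac{20}{3}\right)}{7} = 268539 - - \frac{6 \cdot 0 \cdot \frac{44}{3}}{7} = 268539 - \left(- \frac{6}{7}\right) 0 = 268539 - 0 = 268539 + 0 = 268539$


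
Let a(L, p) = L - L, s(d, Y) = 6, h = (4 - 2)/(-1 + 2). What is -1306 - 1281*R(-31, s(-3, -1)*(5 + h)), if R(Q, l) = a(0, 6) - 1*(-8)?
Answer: -11554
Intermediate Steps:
h = 2 (h = 2/1 = 2*1 = 2)
a(L, p) = 0
R(Q, l) = 8 (R(Q, l) = 0 - 1*(-8) = 0 + 8 = 8)
-1306 - 1281*R(-31, s(-3, -1)*(5 + h)) = -1306 - 1281*8 = -1306 - 10248 = -11554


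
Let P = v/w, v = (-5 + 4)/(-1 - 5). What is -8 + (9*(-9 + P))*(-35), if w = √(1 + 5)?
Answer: 2827 - 35*√6/4 ≈ 2805.6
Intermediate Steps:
w = √6 ≈ 2.4495
v = ⅙ (v = -1/(-6) = -1*(-⅙) = ⅙ ≈ 0.16667)
P = √6/36 (P = 1/(6*(√6)) = (√6/6)/6 = √6/36 ≈ 0.068041)
-8 + (9*(-9 + P))*(-35) = -8 + (9*(-9 + √6/36))*(-35) = -8 + (-81 + √6/4)*(-35) = -8 + (2835 - 35*√6/4) = 2827 - 35*√6/4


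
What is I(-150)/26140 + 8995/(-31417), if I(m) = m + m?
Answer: -12227720/41062019 ≈ -0.29779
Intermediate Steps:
I(m) = 2*m
I(-150)/26140 + 8995/(-31417) = (2*(-150))/26140 + 8995/(-31417) = -300*1/26140 + 8995*(-1/31417) = -15/1307 - 8995/31417 = -12227720/41062019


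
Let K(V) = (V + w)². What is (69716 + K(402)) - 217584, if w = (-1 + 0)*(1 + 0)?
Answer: 12933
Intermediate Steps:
w = -1 (w = -1*1 = -1)
K(V) = (-1 + V)² (K(V) = (V - 1)² = (-1 + V)²)
(69716 + K(402)) - 217584 = (69716 + (-1 + 402)²) - 217584 = (69716 + 401²) - 217584 = (69716 + 160801) - 217584 = 230517 - 217584 = 12933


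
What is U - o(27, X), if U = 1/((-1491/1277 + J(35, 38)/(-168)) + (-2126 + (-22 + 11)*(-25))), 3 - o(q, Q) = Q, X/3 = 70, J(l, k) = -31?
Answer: 82244412123/397317037 ≈ 207.00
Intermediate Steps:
X = 210 (X = 3*70 = 210)
o(q, Q) = 3 - Q
U = -214536/397317037 (U = 1/((-1491/1277 - 31/(-168)) + (-2126 + (-22 + 11)*(-25))) = 1/((-1491*1/1277 - 31*(-1/168)) + (-2126 - 11*(-25))) = 1/((-1491/1277 + 31/168) + (-2126 + 275)) = 1/(-210901/214536 - 1851) = 1/(-397317037/214536) = -214536/397317037 ≈ -0.00053996)
U - o(27, X) = -214536/397317037 - (3 - 1*210) = -214536/397317037 - (3 - 210) = -214536/397317037 - 1*(-207) = -214536/397317037 + 207 = 82244412123/397317037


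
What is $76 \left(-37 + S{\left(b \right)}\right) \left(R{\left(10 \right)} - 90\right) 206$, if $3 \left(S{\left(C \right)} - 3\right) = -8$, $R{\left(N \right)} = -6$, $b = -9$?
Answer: $55109120$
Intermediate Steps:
$S{\left(C \right)} = \frac{1}{3}$ ($S{\left(C \right)} = 3 + \frac{1}{3} \left(-8\right) = 3 - \frac{8}{3} = \frac{1}{3}$)
$76 \left(-37 + S{\left(b \right)}\right) \left(R{\left(10 \right)} - 90\right) 206 = 76 \left(-37 + \frac{1}{3}\right) \left(-6 - 90\right) 206 = 76 \left(\left(- \frac{110}{3}\right) \left(-96\right)\right) 206 = 76 \cdot 3520 \cdot 206 = 267520 \cdot 206 = 55109120$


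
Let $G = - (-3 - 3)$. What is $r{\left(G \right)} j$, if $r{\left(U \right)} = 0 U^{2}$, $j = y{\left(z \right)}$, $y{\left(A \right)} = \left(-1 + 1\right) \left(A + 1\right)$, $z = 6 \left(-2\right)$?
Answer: $0$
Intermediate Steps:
$z = -12$
$y{\left(A \right)} = 0$ ($y{\left(A \right)} = 0 \left(1 + A\right) = 0$)
$j = 0$
$G = 6$ ($G = \left(-1\right) \left(-6\right) = 6$)
$r{\left(U \right)} = 0$
$r{\left(G \right)} j = 0 \cdot 0 = 0$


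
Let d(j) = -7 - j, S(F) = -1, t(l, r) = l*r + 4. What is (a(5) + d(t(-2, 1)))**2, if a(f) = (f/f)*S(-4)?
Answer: 100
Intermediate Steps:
t(l, r) = 4 + l*r
a(f) = -1 (a(f) = (f/f)*(-1) = 1*(-1) = -1)
(a(5) + d(t(-2, 1)))**2 = (-1 + (-7 - (4 - 2*1)))**2 = (-1 + (-7 - (4 - 2)))**2 = (-1 + (-7 - 1*2))**2 = (-1 + (-7 - 2))**2 = (-1 - 9)**2 = (-10)**2 = 100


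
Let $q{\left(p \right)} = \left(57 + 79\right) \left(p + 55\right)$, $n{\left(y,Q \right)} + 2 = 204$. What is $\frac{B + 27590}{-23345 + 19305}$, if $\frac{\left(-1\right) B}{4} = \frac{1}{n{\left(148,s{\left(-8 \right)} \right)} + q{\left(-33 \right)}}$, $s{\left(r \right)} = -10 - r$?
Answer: $- \frac{11015307}{1612970} \approx -6.8292$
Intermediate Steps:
$n{\left(y,Q \right)} = 202$ ($n{\left(y,Q \right)} = -2 + 204 = 202$)
$q{\left(p \right)} = 7480 + 136 p$ ($q{\left(p \right)} = 136 \left(55 + p\right) = 7480 + 136 p$)
$B = - \frac{2}{1597}$ ($B = - \frac{4}{202 + \left(7480 + 136 \left(-33\right)\right)} = - \frac{4}{202 + \left(7480 - 4488\right)} = - \frac{4}{202 + 2992} = - \frac{4}{3194} = \left(-4\right) \frac{1}{3194} = - \frac{2}{1597} \approx -0.0012523$)
$\frac{B + 27590}{-23345 + 19305} = \frac{- \frac{2}{1597} + 27590}{-23345 + 19305} = \frac{44061228}{1597 \left(-4040\right)} = \frac{44061228}{1597} \left(- \frac{1}{4040}\right) = - \frac{11015307}{1612970}$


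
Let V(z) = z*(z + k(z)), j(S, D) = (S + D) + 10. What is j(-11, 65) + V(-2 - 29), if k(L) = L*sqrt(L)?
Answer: 1025 + 961*I*sqrt(31) ≈ 1025.0 + 5350.6*I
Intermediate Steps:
j(S, D) = 10 + D + S (j(S, D) = (D + S) + 10 = 10 + D + S)
k(L) = L**(3/2)
V(z) = z*(z + z**(3/2))
j(-11, 65) + V(-2 - 29) = (10 + 65 - 11) + (-2 - 29)*((-2 - 29) + (-2 - 29)**(3/2)) = 64 - 31*(-31 + (-31)**(3/2)) = 64 - 31*(-31 - 31*I*sqrt(31)) = 64 + (961 + 961*I*sqrt(31)) = 1025 + 961*I*sqrt(31)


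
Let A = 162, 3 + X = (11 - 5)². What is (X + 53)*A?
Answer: 13932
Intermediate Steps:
X = 33 (X = -3 + (11 - 5)² = -3 + 6² = -3 + 36 = 33)
(X + 53)*A = (33 + 53)*162 = 86*162 = 13932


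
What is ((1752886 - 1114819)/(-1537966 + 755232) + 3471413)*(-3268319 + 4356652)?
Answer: 2957210096492509975/782734 ≈ 3.7781e+12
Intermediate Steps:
((1752886 - 1114819)/(-1537966 + 755232) + 3471413)*(-3268319 + 4356652) = (638067/(-782734) + 3471413)*1088333 = (638067*(-1/782734) + 3471413)*1088333 = (-638067/782734 + 3471413)*1088333 = (2717192345075/782734)*1088333 = 2957210096492509975/782734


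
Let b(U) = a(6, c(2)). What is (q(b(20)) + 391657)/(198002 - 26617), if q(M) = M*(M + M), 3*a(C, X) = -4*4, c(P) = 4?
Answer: 705085/308493 ≈ 2.2856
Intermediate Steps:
a(C, X) = -16/3 (a(C, X) = (-4*4)/3 = (⅓)*(-16) = -16/3)
b(U) = -16/3
q(M) = 2*M² (q(M) = M*(2*M) = 2*M²)
(q(b(20)) + 391657)/(198002 - 26617) = (2*(-16/3)² + 391657)/(198002 - 26617) = (2*(256/9) + 391657)/171385 = (512/9 + 391657)*(1/171385) = (3525425/9)*(1/171385) = 705085/308493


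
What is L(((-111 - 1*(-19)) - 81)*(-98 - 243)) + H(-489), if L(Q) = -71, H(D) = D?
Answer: -560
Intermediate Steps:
L(((-111 - 1*(-19)) - 81)*(-98 - 243)) + H(-489) = -71 - 489 = -560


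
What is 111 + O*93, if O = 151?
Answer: 14154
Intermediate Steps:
111 + O*93 = 111 + 151*93 = 111 + 14043 = 14154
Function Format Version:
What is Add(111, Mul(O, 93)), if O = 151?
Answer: 14154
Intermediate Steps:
Add(111, Mul(O, 93)) = Add(111, Mul(151, 93)) = Add(111, 14043) = 14154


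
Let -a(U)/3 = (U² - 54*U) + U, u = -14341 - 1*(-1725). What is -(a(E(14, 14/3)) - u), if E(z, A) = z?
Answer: -14254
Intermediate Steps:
u = -12616 (u = -14341 + 1725 = -12616)
a(U) = -3*U² + 159*U (a(U) = -3*((U² - 54*U) + U) = -3*(U² - 53*U) = -3*U² + 159*U)
-(a(E(14, 14/3)) - u) = -(3*14*(53 - 1*14) - 1*(-12616)) = -(3*14*(53 - 14) + 12616) = -(3*14*39 + 12616) = -(1638 + 12616) = -1*14254 = -14254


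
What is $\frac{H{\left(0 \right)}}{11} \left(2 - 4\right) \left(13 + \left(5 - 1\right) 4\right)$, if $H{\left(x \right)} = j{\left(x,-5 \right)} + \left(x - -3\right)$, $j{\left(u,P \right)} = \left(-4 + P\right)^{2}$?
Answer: $- \frac{4872}{11} \approx -442.91$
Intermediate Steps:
$H{\left(x \right)} = 84 + x$ ($H{\left(x \right)} = \left(-4 - 5\right)^{2} + \left(x - -3\right) = \left(-9\right)^{2} + \left(x + 3\right) = 81 + \left(3 + x\right) = 84 + x$)
$\frac{H{\left(0 \right)}}{11} \left(2 - 4\right) \left(13 + \left(5 - 1\right) 4\right) = \frac{84 + 0}{11} \left(2 - 4\right) \left(13 + \left(5 - 1\right) 4\right) = 84 \cdot \frac{1}{11} \left(- 2 \left(13 + 4 \cdot 4\right)\right) = \frac{84 \left(- 2 \left(13 + 16\right)\right)}{11} = \frac{84 \left(\left(-2\right) 29\right)}{11} = \frac{84}{11} \left(-58\right) = - \frac{4872}{11}$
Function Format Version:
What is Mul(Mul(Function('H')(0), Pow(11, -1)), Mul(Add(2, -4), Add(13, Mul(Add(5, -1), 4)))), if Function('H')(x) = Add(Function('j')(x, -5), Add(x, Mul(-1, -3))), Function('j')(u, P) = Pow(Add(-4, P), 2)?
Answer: Rational(-4872, 11) ≈ -442.91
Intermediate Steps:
Function('H')(x) = Add(84, x) (Function('H')(x) = Add(Pow(Add(-4, -5), 2), Add(x, Mul(-1, -3))) = Add(Pow(-9, 2), Add(x, 3)) = Add(81, Add(3, x)) = Add(84, x))
Mul(Mul(Function('H')(0), Pow(11, -1)), Mul(Add(2, -4), Add(13, Mul(Add(5, -1), 4)))) = Mul(Mul(Add(84, 0), Pow(11, -1)), Mul(Add(2, -4), Add(13, Mul(Add(5, -1), 4)))) = Mul(Mul(84, Rational(1, 11)), Mul(-2, Add(13, Mul(4, 4)))) = Mul(Rational(84, 11), Mul(-2, Add(13, 16))) = Mul(Rational(84, 11), Mul(-2, 29)) = Mul(Rational(84, 11), -58) = Rational(-4872, 11)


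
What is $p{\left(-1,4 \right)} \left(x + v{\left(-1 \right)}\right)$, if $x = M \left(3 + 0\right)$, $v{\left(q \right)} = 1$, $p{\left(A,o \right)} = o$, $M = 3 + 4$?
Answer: $88$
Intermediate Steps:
$M = 7$
$x = 21$ ($x = 7 \left(3 + 0\right) = 7 \cdot 3 = 21$)
$p{\left(-1,4 \right)} \left(x + v{\left(-1 \right)}\right) = 4 \left(21 + 1\right) = 4 \cdot 22 = 88$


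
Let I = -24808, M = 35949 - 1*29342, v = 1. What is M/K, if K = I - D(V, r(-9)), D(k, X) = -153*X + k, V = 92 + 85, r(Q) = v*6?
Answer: -6607/24067 ≈ -0.27453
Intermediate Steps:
r(Q) = 6 (r(Q) = 1*6 = 6)
V = 177
M = 6607 (M = 35949 - 29342 = 6607)
D(k, X) = k - 153*X
K = -24067 (K = -24808 - (177 - 153*6) = -24808 - (177 - 918) = -24808 - 1*(-741) = -24808 + 741 = -24067)
M/K = 6607/(-24067) = 6607*(-1/24067) = -6607/24067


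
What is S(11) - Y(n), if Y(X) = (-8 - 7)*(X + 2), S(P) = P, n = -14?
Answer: -169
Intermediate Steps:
Y(X) = -30 - 15*X (Y(X) = -15*(2 + X) = -30 - 15*X)
S(11) - Y(n) = 11 - (-30 - 15*(-14)) = 11 - (-30 + 210) = 11 - 1*180 = 11 - 180 = -169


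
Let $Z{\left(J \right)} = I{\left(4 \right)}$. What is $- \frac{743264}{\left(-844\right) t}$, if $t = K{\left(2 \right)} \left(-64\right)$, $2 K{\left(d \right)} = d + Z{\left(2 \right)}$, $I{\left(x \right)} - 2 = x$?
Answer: $- \frac{23227}{6752} \approx -3.44$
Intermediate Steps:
$I{\left(x \right)} = 2 + x$
$Z{\left(J \right)} = 6$ ($Z{\left(J \right)} = 2 + 4 = 6$)
$K{\left(d \right)} = 3 + \frac{d}{2}$ ($K{\left(d \right)} = \frac{d + 6}{2} = \frac{6 + d}{2} = 3 + \frac{d}{2}$)
$t = -256$ ($t = \left(3 + \frac{1}{2} \cdot 2\right) \left(-64\right) = \left(3 + 1\right) \left(-64\right) = 4 \left(-64\right) = -256$)
$- \frac{743264}{\left(-844\right) t} = - \frac{743264}{\left(-844\right) \left(-256\right)} = - \frac{743264}{216064} = \left(-743264\right) \frac{1}{216064} = - \frac{23227}{6752}$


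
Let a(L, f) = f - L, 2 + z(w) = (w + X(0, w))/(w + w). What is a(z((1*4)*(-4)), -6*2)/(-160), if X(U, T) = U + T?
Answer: 11/160 ≈ 0.068750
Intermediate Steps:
X(U, T) = T + U
z(w) = -1 (z(w) = -2 + (w + (w + 0))/(w + w) = -2 + (w + w)/((2*w)) = -2 + (2*w)*(1/(2*w)) = -2 + 1 = -1)
a(z((1*4)*(-4)), -6*2)/(-160) = (-6*2 - 1*(-1))/(-160) = (-12 + 1)*(-1/160) = -11*(-1/160) = 11/160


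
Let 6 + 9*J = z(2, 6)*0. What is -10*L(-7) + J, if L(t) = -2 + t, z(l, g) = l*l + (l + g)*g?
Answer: 268/3 ≈ 89.333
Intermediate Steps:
z(l, g) = l² + g*(g + l) (z(l, g) = l² + (g + l)*g = l² + g*(g + l))
J = -⅔ (J = -⅔ + ((6² + 2² + 6*2)*0)/9 = -⅔ + ((36 + 4 + 12)*0)/9 = -⅔ + (52*0)/9 = -⅔ + (⅑)*0 = -⅔ + 0 = -⅔ ≈ -0.66667)
-10*L(-7) + J = -10*(-2 - 7) - ⅔ = -10*(-9) - ⅔ = 90 - ⅔ = 268/3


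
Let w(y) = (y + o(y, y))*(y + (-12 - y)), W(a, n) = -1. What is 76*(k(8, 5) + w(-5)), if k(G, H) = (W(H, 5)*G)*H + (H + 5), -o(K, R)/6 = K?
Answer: -25080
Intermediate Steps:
o(K, R) = -6*K
k(G, H) = 5 + H - G*H (k(G, H) = (-G)*H + (H + 5) = -G*H + (5 + H) = 5 + H - G*H)
w(y) = 60*y (w(y) = (y - 6*y)*(y + (-12 - y)) = -5*y*(-12) = 60*y)
76*(k(8, 5) + w(-5)) = 76*((5 + 5 - 1*8*5) + 60*(-5)) = 76*((5 + 5 - 40) - 300) = 76*(-30 - 300) = 76*(-330) = -25080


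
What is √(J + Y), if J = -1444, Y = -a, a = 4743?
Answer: I*√6187 ≈ 78.657*I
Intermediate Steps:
Y = -4743 (Y = -1*4743 = -4743)
√(J + Y) = √(-1444 - 4743) = √(-6187) = I*√6187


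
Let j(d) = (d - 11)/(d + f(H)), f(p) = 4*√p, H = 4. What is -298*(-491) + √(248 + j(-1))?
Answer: 146318 + 2*√3017/7 ≈ 1.4633e+5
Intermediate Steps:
j(d) = (-11 + d)/(8 + d) (j(d) = (d - 11)/(d + 4*√4) = (-11 + d)/(d + 4*2) = (-11 + d)/(d + 8) = (-11 + d)/(8 + d))
-298*(-491) + √(248 + j(-1)) = -298*(-491) + √(248 + (-11 - 1)/(8 - 1)) = 146318 + √(248 - 12/7) = 146318 + √(1724/7) = 146318 + 2*√3017/7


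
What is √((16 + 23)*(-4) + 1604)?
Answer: 2*√362 ≈ 38.053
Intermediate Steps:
√((16 + 23)*(-4) + 1604) = √(39*(-4) + 1604) = √(-156 + 1604) = √1448 = 2*√362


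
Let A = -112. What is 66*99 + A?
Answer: 6422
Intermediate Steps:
66*99 + A = 66*99 - 112 = 6534 - 112 = 6422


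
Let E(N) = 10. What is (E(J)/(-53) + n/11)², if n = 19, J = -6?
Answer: 804609/339889 ≈ 2.3673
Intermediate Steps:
(E(J)/(-53) + n/11)² = (10/(-53) + 19/11)² = (10*(-1/53) + 19*(1/11))² = (-10/53 + 19/11)² = (897/583)² = 804609/339889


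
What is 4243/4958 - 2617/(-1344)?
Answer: 9338839/3331776 ≈ 2.8030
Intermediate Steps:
4243/4958 - 2617/(-1344) = 4243*(1/4958) - 2617*(-1/1344) = 4243/4958 + 2617/1344 = 9338839/3331776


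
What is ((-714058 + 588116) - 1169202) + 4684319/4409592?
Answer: -5711051936929/4409592 ≈ -1.2951e+6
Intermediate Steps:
((-714058 + 588116) - 1169202) + 4684319/4409592 = (-125942 - 1169202) + 4684319*(1/4409592) = -1295144 + 4684319/4409592 = -5711051936929/4409592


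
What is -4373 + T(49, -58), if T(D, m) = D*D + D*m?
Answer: -4814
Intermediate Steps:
T(D, m) = D² + D*m
-4373 + T(49, -58) = -4373 + 49*(49 - 58) = -4373 + 49*(-9) = -4373 - 441 = -4814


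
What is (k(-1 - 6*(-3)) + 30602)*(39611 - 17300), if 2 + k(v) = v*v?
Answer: 689164479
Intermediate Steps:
k(v) = -2 + v² (k(v) = -2 + v*v = -2 + v²)
(k(-1 - 6*(-3)) + 30602)*(39611 - 17300) = ((-2 + (-1 - 6*(-3))²) + 30602)*(39611 - 17300) = ((-2 + (-1 + 18)²) + 30602)*22311 = ((-2 + 17²) + 30602)*22311 = ((-2 + 289) + 30602)*22311 = (287 + 30602)*22311 = 30889*22311 = 689164479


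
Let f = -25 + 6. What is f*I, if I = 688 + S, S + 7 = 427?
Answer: -21052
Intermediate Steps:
S = 420 (S = -7 + 427 = 420)
I = 1108 (I = 688 + 420 = 1108)
f = -19
f*I = -19*1108 = -21052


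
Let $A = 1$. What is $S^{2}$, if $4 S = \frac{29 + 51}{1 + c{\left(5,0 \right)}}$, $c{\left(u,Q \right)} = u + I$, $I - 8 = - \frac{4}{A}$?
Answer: $4$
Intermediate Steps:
$I = 4$ ($I = 8 - \frac{4}{1} = 8 - 4 = 4$)
$c{\left(u,Q \right)} = 4 + u$ ($c{\left(u,Q \right)} = u + 4 = 4 + u$)
$S = 2$ ($S = \frac{\left(29 + 51\right) \frac{1}{1 + \left(4 + 5\right)}}{4} = \frac{80 \frac{1}{1 + 9}}{4} = \frac{80 \cdot \frac{1}{10}}{4} = \frac{1}{4} \cdot 8 = 2$)
$S^{2} = 2^{2} = 4$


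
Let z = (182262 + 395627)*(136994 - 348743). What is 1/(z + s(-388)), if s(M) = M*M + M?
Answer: -1/122367267705 ≈ -8.1721e-12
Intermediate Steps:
z = -122367417861 (z = 577889*(-211749) = -122367417861)
s(M) = M + M² (s(M) = M² + M = M + M²)
1/(z + s(-388)) = 1/(-122367417861 - 388*(1 - 388)) = 1/(-122367417861 - 388*(-387)) = 1/(-122367417861 + 150156) = 1/(-122367267705) = -1/122367267705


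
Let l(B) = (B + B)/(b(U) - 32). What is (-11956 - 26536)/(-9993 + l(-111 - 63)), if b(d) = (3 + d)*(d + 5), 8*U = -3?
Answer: 48923332/12678831 ≈ 3.8587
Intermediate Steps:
U = -3/8 (U = (1/8)*(-3) = -3/8 ≈ -0.37500)
b(d) = (3 + d)*(5 + d)
l(B) = -128*B/1271 (l(B) = (B + B)/((15 + (-3/8)**2 + 8*(-3/8)) - 32) = (2*B)/((15 + 9/64 - 3) - 32) = (2*B)/(777/64 - 32) = (2*B)/(-1271/64) = (2*B)*(-64/1271) = -128*B/1271)
(-11956 - 26536)/(-9993 + l(-111 - 63)) = (-11956 - 26536)/(-9993 - 128*(-111 - 63)/1271) = -38492/(-9993 - 128/1271*(-174)) = -38492/(-9993 + 22272/1271) = -38492/(-12678831/1271) = -38492*(-1271/12678831) = 48923332/12678831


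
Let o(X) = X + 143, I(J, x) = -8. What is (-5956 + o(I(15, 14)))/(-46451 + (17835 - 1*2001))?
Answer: 5821/30617 ≈ 0.19012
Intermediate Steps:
o(X) = 143 + X
(-5956 + o(I(15, 14)))/(-46451 + (17835 - 1*2001)) = (-5956 + (143 - 8))/(-46451 + (17835 - 1*2001)) = (-5956 + 135)/(-46451 + (17835 - 2001)) = -5821/(-46451 + 15834) = -5821/(-30617) = -5821*(-1/30617) = 5821/30617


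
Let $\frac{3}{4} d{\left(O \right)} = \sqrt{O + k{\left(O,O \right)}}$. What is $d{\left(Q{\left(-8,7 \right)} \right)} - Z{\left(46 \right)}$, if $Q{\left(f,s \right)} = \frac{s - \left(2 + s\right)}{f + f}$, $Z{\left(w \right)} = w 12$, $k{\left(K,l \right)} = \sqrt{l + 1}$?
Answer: $-552 + \frac{\sqrt{2 + 12 \sqrt{2}}}{3} \approx -550.55$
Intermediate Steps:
$k{\left(K,l \right)} = \sqrt{1 + l}$
$Z{\left(w \right)} = 12 w$
$Q{\left(f,s \right)} = - \frac{1}{f}$ ($Q{\left(f,s \right)} = - \frac{2}{2 f} = - 2 \frac{1}{2 f} = - \frac{1}{f}$)
$d{\left(O \right)} = \frac{4 \sqrt{O + \sqrt{1 + O}}}{3}$
$d{\left(Q{\left(-8,7 \right)} \right)} - Z{\left(46 \right)} = \frac{4 \sqrt{- \frac{1}{-8} + \sqrt{1 - \frac{1}{-8}}}}{3} - 12 \cdot 46 = \frac{4 \sqrt{\left(-1\right) \left(- \frac{1}{8}\right) + \sqrt{1 - - \frac{1}{8}}}}{3} - 552 = \frac{4 \sqrt{\frac{1}{8} + \sqrt{1 + \frac{1}{8}}}}{3} - 552 = \frac{4 \sqrt{\frac{1}{8} + \sqrt{\frac{9}{8}}}}{3} - 552 = \frac{4 \sqrt{\frac{1}{8} + \frac{3 \sqrt{2}}{4}}}{3} - 552 = -552 + \frac{4 \sqrt{\frac{1}{8} + \frac{3 \sqrt{2}}{4}}}{3}$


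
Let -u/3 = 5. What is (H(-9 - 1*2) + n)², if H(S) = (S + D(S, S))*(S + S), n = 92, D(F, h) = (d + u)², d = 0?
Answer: 21307456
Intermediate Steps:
u = -15 (u = -3*5 = -15)
D(F, h) = 225 (D(F, h) = (0 - 15)² = (-15)² = 225)
H(S) = 2*S*(225 + S) (H(S) = (S + 225)*(S + S) = (225 + S)*(2*S) = 2*S*(225 + S))
(H(-9 - 1*2) + n)² = (2*(-9 - 1*2)*(225 + (-9 - 1*2)) + 92)² = (2*(-9 - 2)*(225 + (-9 - 2)) + 92)² = (2*(-11)*(225 - 11) + 92)² = (2*(-11)*214 + 92)² = (-4708 + 92)² = (-4616)² = 21307456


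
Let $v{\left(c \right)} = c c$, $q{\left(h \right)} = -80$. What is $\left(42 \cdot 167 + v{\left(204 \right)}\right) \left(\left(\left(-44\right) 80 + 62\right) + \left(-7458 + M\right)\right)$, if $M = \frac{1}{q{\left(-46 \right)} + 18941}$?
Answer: $- \frac{3337423001750}{6287} \approx -5.3085 \cdot 10^{8}$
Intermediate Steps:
$v{\left(c \right)} = c^{2}$
$M = \frac{1}{18861}$ ($M = \frac{1}{-80 + 18941} = \frac{1}{18861} \approx 5.3019 \cdot 10^{-5}$)
$\left(42 \cdot 167 + v{\left(204 \right)}\right) \left(\left(\left(-44\right) 80 + 62\right) + \left(-7458 + M\right)\right) = \left(42 \cdot 167 + 204^{2}\right) \left(\left(\left(-44\right) 80 + 62\right) + \left(-7458 + \frac{1}{18861}\right)\right) = \left(7014 + 41616\right) \left(\left(-3520 + 62\right) - \frac{140665337}{18861}\right) = 48630 \left(-3458 - \frac{140665337}{18861}\right) = 48630 \left(- \frac{205886675}{18861}\right) = - \frac{3337423001750}{6287}$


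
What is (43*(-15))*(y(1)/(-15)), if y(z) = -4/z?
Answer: -172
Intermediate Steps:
(43*(-15))*(y(1)/(-15)) = (43*(-15))*(-4/1/(-15)) = -645*(-4*1)*(-1)/15 = -(-2580)*(-1)/15 = -645*4/15 = -172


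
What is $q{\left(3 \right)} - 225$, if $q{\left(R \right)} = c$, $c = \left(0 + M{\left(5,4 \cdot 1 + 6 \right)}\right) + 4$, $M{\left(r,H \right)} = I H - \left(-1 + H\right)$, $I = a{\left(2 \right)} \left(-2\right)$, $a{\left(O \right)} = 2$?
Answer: $-270$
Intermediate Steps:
$I = -4$ ($I = 2 \left(-2\right) = -4$)
$M{\left(r,H \right)} = 1 - 5 H$ ($M{\left(r,H \right)} = - 4 H - \left(-1 + H\right) = 1 - 5 H$)
$c = -45$ ($c = \left(0 + \left(1 - 5 \left(4 \cdot 1 + 6\right)\right)\right) + 4 = \left(0 + \left(1 - 5 \left(4 + 6\right)\right)\right) + 4 = \left(0 + \left(1 - 50\right)\right) + 4 = \left(0 - 49\right) + 4 = -49 + 4 = -45$)
$q{\left(R \right)} = -45$
$q{\left(3 \right)} - 225 = -45 - 225 = -270$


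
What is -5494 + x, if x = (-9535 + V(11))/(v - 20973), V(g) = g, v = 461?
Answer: -28170851/5128 ≈ -5493.5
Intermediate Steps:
x = 2381/5128 (x = (-9535 + 11)/(461 - 20973) = -9524/(-20512) = -9524*(-1/20512) = 2381/5128 ≈ 0.46431)
-5494 + x = -5494 + 2381/5128 = -28170851/5128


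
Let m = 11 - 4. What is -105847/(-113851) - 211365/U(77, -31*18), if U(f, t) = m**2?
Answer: -3436990016/796957 ≈ -4312.6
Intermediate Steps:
m = 7
U(f, t) = 49 (U(f, t) = 7**2 = 49)
-105847/(-113851) - 211365/U(77, -31*18) = -105847/(-113851) - 211365/49 = -105847*(-1/113851) - 211365*1/49 = 105847/113851 - 30195/7 = -3436990016/796957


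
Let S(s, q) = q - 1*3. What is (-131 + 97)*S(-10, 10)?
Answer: -238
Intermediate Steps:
S(s, q) = -3 + q (S(s, q) = q - 3 = -3 + q)
(-131 + 97)*S(-10, 10) = (-131 + 97)*(-3 + 10) = -34*7 = -238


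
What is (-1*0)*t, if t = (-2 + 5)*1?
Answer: 0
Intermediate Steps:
t = 3 (t = 3*1 = 3)
(-1*0)*t = -1*0*3 = 0*3 = 0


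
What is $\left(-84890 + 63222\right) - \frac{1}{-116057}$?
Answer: $- \frac{2514723075}{116057} \approx -21668.0$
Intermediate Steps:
$\left(-84890 + 63222\right) - \frac{1}{-116057} = -21668 - - \frac{1}{116057} = -21668 + \frac{1}{116057} = - \frac{2514723075}{116057}$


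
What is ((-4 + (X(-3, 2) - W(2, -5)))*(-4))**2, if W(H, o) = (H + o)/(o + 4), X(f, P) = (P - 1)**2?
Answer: 576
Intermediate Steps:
X(f, P) = (-1 + P)**2
W(H, o) = (H + o)/(4 + o)
((-4 + (X(-3, 2) - W(2, -5)))*(-4))**2 = ((-4 + ((-1 + 2)**2 - (2 - 5)/(4 - 5)))*(-4))**2 = ((-4 + (1**2 - (-3)/(-1)))*(-4))**2 = ((-4 + (1 - (-1)*(-3)))*(-4))**2 = ((-4 + (1 - 1*3))*(-4))**2 = ((-4 + (1 - 3))*(-4))**2 = ((-4 - 2)*(-4))**2 = (-6*(-4))**2 = 24**2 = 576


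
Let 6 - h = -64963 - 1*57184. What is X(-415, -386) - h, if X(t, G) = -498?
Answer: -122651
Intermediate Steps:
h = 122153 (h = 6 - (-64963 - 1*57184) = 6 - (-64963 - 57184) = 6 - 1*(-122147) = 6 + 122147 = 122153)
X(-415, -386) - h = -498 - 1*122153 = -498 - 122153 = -122651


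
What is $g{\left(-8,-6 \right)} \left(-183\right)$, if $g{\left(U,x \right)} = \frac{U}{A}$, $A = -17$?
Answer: $- \frac{1464}{17} \approx -86.118$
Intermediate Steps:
$g{\left(U,x \right)} = - \frac{U}{17}$ ($g{\left(U,x \right)} = \frac{U}{-17} = U \left(- \frac{1}{17}\right) = - \frac{U}{17}$)
$g{\left(-8,-6 \right)} \left(-183\right) = \left(- \frac{1}{17}\right) \left(-8\right) \left(-183\right) = \frac{8}{17} \left(-183\right) = - \frac{1464}{17}$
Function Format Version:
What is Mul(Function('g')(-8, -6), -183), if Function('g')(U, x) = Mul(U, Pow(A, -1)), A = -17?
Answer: Rational(-1464, 17) ≈ -86.118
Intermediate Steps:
Function('g')(U, x) = Mul(Rational(-1, 17), U) (Function('g')(U, x) = Mul(U, Pow(-17, -1)) = Mul(U, Rational(-1, 17)) = Mul(Rational(-1, 17), U))
Mul(Function('g')(-8, -6), -183) = Mul(Mul(Rational(-1, 17), -8), -183) = Mul(Rational(8, 17), -183) = Rational(-1464, 17)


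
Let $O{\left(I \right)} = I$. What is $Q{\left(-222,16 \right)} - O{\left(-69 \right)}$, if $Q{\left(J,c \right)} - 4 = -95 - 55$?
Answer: $-77$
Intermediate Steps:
$Q{\left(J,c \right)} = -146$ ($Q{\left(J,c \right)} = 4 - 150 = -146$)
$Q{\left(-222,16 \right)} - O{\left(-69 \right)} = -146 - -69 = -146 + 69 = -77$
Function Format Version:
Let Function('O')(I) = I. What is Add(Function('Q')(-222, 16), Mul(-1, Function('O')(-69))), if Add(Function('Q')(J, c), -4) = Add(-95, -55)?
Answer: -77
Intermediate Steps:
Function('Q')(J, c) = -146 (Function('Q')(J, c) = Add(4, Add(-95, -55)) = Add(4, -150) = -146)
Add(Function('Q')(-222, 16), Mul(-1, Function('O')(-69))) = Add(-146, Mul(-1, -69)) = Add(-146, 69) = -77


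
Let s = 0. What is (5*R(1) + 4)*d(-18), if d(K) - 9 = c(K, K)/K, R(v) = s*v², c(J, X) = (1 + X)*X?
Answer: -32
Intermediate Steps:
c(J, X) = X*(1 + X)
R(v) = 0 (R(v) = 0*v² = 0)
d(K) = 10 + K (d(K) = 9 + (K*(1 + K))/K = 9 + (1 + K) = 10 + K)
(5*R(1) + 4)*d(-18) = (5*0 + 4)*(10 - 18) = (0 + 4)*(-8) = 4*(-8) = -32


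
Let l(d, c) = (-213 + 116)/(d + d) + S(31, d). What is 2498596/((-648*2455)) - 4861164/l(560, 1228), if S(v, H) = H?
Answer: -2165725277834647/249405134130 ≈ -8683.6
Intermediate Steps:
l(d, c) = d - 97/(2*d) (l(d, c) = (-213 + 116)/(d + d) + d = -97*1/(2*d) + d = -97/(2*d) + d = d - 97/(2*d))
2498596/((-648*2455)) - 4861164/l(560, 1228) = 2498596/((-648*2455)) - 4861164/(560 - 97/2/560) = 2498596/(-1590840) - 4861164/(560 - 97/2*1/560) = 2498596*(-1/1590840) - 4861164/(560 - 97/1120) = -624649/397710 - 4861164/627103/1120 = -624649/397710 - 4861164*1120/627103 = -624649/397710 - 5444503680/627103 = -2165725277834647/249405134130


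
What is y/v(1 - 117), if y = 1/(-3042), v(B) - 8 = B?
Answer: 1/328536 ≈ 3.0438e-6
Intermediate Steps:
v(B) = 8 + B
y = -1/3042 ≈ -0.00032873
y/v(1 - 117) = -1/(3042*(8 + (1 - 117))) = -1/(3042*(8 - 116)) = -1/3042/(-108) = -1/3042*(-1/108) = 1/328536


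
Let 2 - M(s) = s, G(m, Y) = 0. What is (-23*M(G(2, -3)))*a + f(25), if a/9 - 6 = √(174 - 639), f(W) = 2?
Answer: -2482 - 414*I*√465 ≈ -2482.0 - 8927.4*I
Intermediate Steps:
a = 54 + 9*I*√465 (a = 54 + 9*√(174 - 639) = 54 + 9*√(-465) = 54 + 9*(I*√465) = 54 + 9*I*√465 ≈ 54.0 + 194.07*I)
M(s) = 2 - s
(-23*M(G(2, -3)))*a + f(25) = (-23*(2 - 1*0))*(54 + 9*I*√465) + 2 = (-23*(2 + 0))*(54 + 9*I*√465) + 2 = (-23*2)*(54 + 9*I*√465) + 2 = -46*(54 + 9*I*√465) + 2 = (-2484 - 414*I*√465) + 2 = -2482 - 414*I*√465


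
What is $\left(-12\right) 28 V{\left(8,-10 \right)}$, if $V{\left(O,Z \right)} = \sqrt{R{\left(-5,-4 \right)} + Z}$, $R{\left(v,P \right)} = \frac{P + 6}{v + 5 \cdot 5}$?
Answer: $- \frac{504 i \sqrt{110}}{5} \approx - 1057.2 i$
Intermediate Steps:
$R{\left(v,P \right)} = \frac{6 + P}{25 + v}$ ($R{\left(v,P \right)} = \frac{6 + P}{v + 25} = \frac{6 + P}{25 + v}$)
$V{\left(O,Z \right)} = \sqrt{\frac{1}{10} + Z}$ ($V{\left(O,Z \right)} = \sqrt{\frac{6 - 4}{25 - 5} + Z} = \sqrt{\frac{1}{20} \cdot 2 + Z} = \sqrt{\frac{1}{10} + Z}$)
$\left(-12\right) 28 V{\left(8,-10 \right)} = \left(-12\right) 28 \frac{\sqrt{10 + 100 \left(-10\right)}}{10} = - 336 \frac{\sqrt{10 - 1000}}{10} = - 336 \frac{\sqrt{-990}}{10} = - 336 \frac{3 i \sqrt{110}}{10} = - \frac{504 i \sqrt{110}}{5}$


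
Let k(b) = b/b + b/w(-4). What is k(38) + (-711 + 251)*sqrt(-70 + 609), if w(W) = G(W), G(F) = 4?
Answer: 21/2 - 3220*sqrt(11) ≈ -10669.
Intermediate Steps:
w(W) = 4
k(b) = 1 + b/4 (k(b) = b/b + b/4 = 1 + b*(1/4) = 1 + b/4)
k(38) + (-711 + 251)*sqrt(-70 + 609) = (1 + (1/4)*38) + (-711 + 251)*sqrt(-70 + 609) = (1 + 19/2) - 3220*sqrt(11) = 21/2 - 3220*sqrt(11)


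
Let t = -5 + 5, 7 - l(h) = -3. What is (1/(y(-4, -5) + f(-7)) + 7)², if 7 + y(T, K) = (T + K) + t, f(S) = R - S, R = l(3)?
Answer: 64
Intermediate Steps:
l(h) = 10 (l(h) = 7 - 1*(-3) = 7 + 3 = 10)
R = 10
t = 0
f(S) = 10 - S
y(T, K) = -7 + K + T (y(T, K) = -7 + ((T + K) + 0) = -7 + ((K + T) + 0) = -7 + (K + T) = -7 + K + T)
(1/(y(-4, -5) + f(-7)) + 7)² = (1/((-7 - 5 - 4) + (10 - 1*(-7))) + 7)² = (1/(-16 + (10 + 7)) + 7)² = (1/(-16 + 17) + 7)² = (1/1 + 7)² = (1 + 7)² = 8² = 64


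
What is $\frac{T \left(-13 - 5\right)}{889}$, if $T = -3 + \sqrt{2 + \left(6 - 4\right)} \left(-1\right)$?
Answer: $\frac{90}{889} \approx 0.10124$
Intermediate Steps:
$T = -5$ ($T = -3 + \sqrt{2 + 2} \left(-1\right) = -3 + \sqrt{4} \left(-1\right) = -3 + 2 \left(-1\right) = -3 - 2 = -5$)
$\frac{T \left(-13 - 5\right)}{889} = \frac{\left(-5\right) \left(-13 - 5\right)}{889} = \left(-5\right) \left(-18\right) \frac{1}{889} = 90 \cdot \frac{1}{889} = \frac{90}{889}$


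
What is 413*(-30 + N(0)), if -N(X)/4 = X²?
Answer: -12390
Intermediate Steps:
N(X) = -4*X²
413*(-30 + N(0)) = 413*(-30 - 4*0²) = 413*(-30 - 4*0) = 413*(-30 + 0) = 413*(-30) = -12390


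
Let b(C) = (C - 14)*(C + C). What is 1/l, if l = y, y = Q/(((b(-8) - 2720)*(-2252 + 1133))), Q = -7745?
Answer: -2649792/7745 ≈ -342.13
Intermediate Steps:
b(C) = 2*C*(-14 + C) (b(C) = (-14 + C)*(2*C) = 2*C*(-14 + C))
y = -7745/2649792 (y = -7745*1/((-2252 + 1133)*(2*(-8)*(-14 - 8) - 2720)) = -7745*(-1/(1119*(2*(-8)*(-22) - 2720))) = -7745*(-1/(1119*(352 - 2720))) = -7745/((-2368*(-1119))) = -7745/2649792 ≈ -0.0029229)
l = -7745/2649792 ≈ -0.0029229
1/l = 1/(-7745/2649792) = -2649792/7745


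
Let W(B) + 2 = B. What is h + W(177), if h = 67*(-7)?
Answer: -294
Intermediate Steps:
W(B) = -2 + B
h = -469
h + W(177) = -469 + (-2 + 177) = -469 + 175 = -294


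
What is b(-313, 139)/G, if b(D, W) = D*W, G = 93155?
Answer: -43507/93155 ≈ -0.46704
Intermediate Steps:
b(-313, 139)/G = -313*139/93155 = -43507*1/93155 = -43507/93155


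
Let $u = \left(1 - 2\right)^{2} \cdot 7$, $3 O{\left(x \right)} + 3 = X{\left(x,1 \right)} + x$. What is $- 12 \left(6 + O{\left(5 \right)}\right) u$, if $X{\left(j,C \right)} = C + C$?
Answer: $-616$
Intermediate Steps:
$X{\left(j,C \right)} = 2 C$
$O{\left(x \right)} = - \frac{1}{3} + \frac{x}{3}$ ($O{\left(x \right)} = -1 + \frac{2 \cdot 1 + x}{3} = -1 + \frac{2 + x}{3} = -1 + \left(\frac{2}{3} + \frac{x}{3}\right) = - \frac{1}{3} + \frac{x}{3}$)
$u = 7$ ($u = \left(-1\right)^{2} \cdot 7 = 1 \cdot 7 = 7$)
$- 12 \left(6 + O{\left(5 \right)}\right) u = - 12 \left(6 + \left(- \frac{1}{3} + \frac{1}{3} \cdot 5\right)\right) 7 = - 12 \left(6 + \left(- \frac{1}{3} + \frac{5}{3}\right)\right) 7 = - 12 \left(6 + \frac{4}{3}\right) 7 = \left(-12\right) \frac{22}{3} \cdot 7 = \left(-88\right) 7 = -616$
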